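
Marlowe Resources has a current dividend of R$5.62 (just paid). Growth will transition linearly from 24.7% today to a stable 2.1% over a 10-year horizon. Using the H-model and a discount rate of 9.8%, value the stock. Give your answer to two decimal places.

H-model: P₀ = D₀[(1+g_L) + H(g_S−g_L)]/(r−g_L), with H = 10/2 = 5.
P₀ = 5.62 × [(1+0.021) + 5×(0.247−0.021)] / (0.098−0.021)
   = 5.62 × 2.1510 / 0.077 = 156.9951

R$157.00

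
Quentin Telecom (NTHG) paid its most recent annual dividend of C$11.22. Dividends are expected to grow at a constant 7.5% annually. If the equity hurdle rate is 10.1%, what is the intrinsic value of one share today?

C$463.90

Gordon growth model: P₀ = D₁/(r − g). D₁ = 11.22 × (1 + 0.075) = 12.0615.
P₀ = 12.0615 / (0.101 − 0.075) = 12.0615 / 0.026 = 463.9038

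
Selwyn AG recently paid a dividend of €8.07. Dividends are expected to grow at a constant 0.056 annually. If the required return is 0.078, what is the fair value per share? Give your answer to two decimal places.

€387.36

Gordon growth model: P₀ = D₁/(r − g). D₁ = 8.07 × (1 + 0.056) = 8.5219.
P₀ = 8.5219 / (0.078 − 0.056) = 8.5219 / 0.022 = 387.3600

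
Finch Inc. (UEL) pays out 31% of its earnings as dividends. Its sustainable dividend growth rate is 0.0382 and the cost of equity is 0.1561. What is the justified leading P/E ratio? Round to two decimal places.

2.63

Justified leading P/E = b/(r−g) = 0.31/(0.1561−0.0382) = 2.6293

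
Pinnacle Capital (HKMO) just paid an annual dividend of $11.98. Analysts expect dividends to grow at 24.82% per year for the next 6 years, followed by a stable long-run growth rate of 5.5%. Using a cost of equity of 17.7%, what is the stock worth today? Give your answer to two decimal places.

Two-stage DDM. Project D₁…D_6 at 0.2482, terminal growth 0.055, discount at r = 0.177.
D_1 = 14.9534
D_2 = 18.6649
D_3 = 23.2975
D_4 = 29.0799
D_5 = 36.2976
D_6 = 45.3066
Terminal value at t=6: TV = D_7/(r−g) = 47.7985/(0.177−0.055) = 391.7911
P₀ = 14.9534/(1+0.177)^1 + 18.6649/(1+0.177)^2 + 23.2975/(1+0.177)^3 + 29.0799/(1+0.177)^4 + 36.2976/(1+0.177)^5 + 45.3066/(1+0.177)^6 + 391.7911/(1+0.177)^6 = 236.0949

$236.09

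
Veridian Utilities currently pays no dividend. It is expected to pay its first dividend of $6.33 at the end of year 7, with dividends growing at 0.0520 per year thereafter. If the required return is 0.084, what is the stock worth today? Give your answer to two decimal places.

Deferred-dividend DDM. At t=6 the remaining stream is a growing perpetuity with first payment D_7 = 6.33.
V_6 = D_7/(r−g) = 6.33/(0.084−0.052) = 197.8125
P₀ = V_6/(1+r)^6 = 197.8125/(1+0.084)^6 = 121.9209

$121.92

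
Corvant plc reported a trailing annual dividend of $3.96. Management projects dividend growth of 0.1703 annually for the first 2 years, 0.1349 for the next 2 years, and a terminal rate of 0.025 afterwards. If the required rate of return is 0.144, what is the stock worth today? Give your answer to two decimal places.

Three-stage DDM. Project D₁…D_4; terminal Gordon value at t=4 with g = 0.025; discount at r = 0.144.
D_1 = 4.6344
D_2 = 5.4236
D_3 = 6.1553
D_4 = 6.9856
TV_4 = 7.1603/(0.144−0.025) = 60.1702
P₀ = Σ Dₜ/(1+r)ᵗ + TV_4/(1+r)^4 = 51.5149

$51.51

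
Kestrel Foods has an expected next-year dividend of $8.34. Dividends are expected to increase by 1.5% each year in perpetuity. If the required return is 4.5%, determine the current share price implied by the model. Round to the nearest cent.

Gordon growth model: P₀ = D₁/(r − g), with D₁ = 8.34 given directly.
P₀ = 8.3400 / (0.045 − 0.015) = 8.3400 / 0.03 = 278.0000

$278.00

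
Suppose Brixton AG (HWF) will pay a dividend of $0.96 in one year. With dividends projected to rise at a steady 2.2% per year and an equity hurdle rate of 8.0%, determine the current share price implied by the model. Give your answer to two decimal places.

$16.55

Gordon growth model: P₀ = D₁/(r − g), with D₁ = 0.96 given directly.
P₀ = 0.9600 / (0.08 − 0.022) = 0.9600 / 0.058 = 16.5517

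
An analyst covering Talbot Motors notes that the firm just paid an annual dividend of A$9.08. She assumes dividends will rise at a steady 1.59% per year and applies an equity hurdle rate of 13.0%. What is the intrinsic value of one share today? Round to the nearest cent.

Gordon growth model: P₀ = D₁/(r − g). D₁ = 9.08 × (1 + 0.0159) = 9.2244.
P₀ = 9.2244 / (0.13 − 0.0159) = 9.2244 / 0.1141 = 80.8446

A$80.84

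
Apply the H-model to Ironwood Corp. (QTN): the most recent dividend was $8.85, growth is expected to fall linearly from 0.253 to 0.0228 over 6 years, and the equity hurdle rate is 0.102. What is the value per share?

H-model: P₀ = D₀[(1+g_L) + H(g_S−g_L)]/(r−g_L), with H = 6/2 = 3.
P₀ = 8.85 × [(1+0.0228) + 3×(0.253−0.0228)] / (0.102−0.0228)
   = 8.85 × 1.7134 / 0.0792 = 191.4595

$191.46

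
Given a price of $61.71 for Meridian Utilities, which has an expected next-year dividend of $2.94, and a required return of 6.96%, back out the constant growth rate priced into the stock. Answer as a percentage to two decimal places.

2.20%

From P₀ = D₁/(r − g), the implied growth is g = r − D₁/P₀.
g = 0.0696 − 2.94/61.71 = 0.0696 − 0.04764 = 0.02196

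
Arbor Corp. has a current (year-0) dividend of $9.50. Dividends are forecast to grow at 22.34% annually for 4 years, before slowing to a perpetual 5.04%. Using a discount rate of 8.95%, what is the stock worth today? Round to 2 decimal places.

Two-stage DDM. Project D₁…D_4 at 0.2234, terminal growth 0.0504, discount at r = 0.0895.
D_1 = 11.6223
D_2 = 14.2187
D_3 = 17.3952
D_4 = 21.2813
Terminal value at t=4: TV = D_5/(r−g) = 22.3538/(0.0895−0.0504) = 571.7096
P₀ = 11.6223/(1+0.0895)^1 + 14.2187/(1+0.0895)^2 + 17.3952/(1+0.0895)^3 + 21.2813/(1+0.0895)^4 + 571.7096/(1+0.0895)^4 = 456.9583

$456.96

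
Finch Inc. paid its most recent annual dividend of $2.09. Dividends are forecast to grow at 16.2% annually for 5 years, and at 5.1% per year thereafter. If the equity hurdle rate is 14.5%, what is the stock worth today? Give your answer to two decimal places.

$36.08

Two-stage DDM. Project D₁…D_5 at 0.162, terminal growth 0.051, discount at r = 0.145.
D_1 = 2.4286
D_2 = 2.8220
D_3 = 3.2792
D_4 = 3.8104
D_5 = 4.4277
Terminal value at t=5: TV = D_6/(r−g) = 4.6535/(0.145−0.051) = 49.5053
P₀ = 2.4286/(1+0.145)^1 + 2.8220/(1+0.145)^2 + 3.2792/(1+0.145)^3 + 3.8104/(1+0.145)^4 + 4.4277/(1+0.145)^5 + 49.5053/(1+0.145)^5 = 36.0798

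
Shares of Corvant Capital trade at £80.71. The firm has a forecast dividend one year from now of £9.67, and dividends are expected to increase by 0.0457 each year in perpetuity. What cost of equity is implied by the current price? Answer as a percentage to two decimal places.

Rearranging the constant-growth DDM: r = D₁/P₀ + g.
r = 9.6700 / 80.71 + 0.0457 = 0.11981 + 0.0457 = 0.16551

16.55%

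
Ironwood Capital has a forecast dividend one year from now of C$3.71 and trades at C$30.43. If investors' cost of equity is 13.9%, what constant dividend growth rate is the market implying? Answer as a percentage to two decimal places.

1.71%

From P₀ = D₁/(r − g), the implied growth is g = r − D₁/P₀.
g = 0.139 − 3.71/30.43 = 0.139 − 0.12192 = 0.01708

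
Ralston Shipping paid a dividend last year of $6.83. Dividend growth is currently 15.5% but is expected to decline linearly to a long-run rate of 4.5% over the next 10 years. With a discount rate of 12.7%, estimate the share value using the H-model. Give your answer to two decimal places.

$132.85

H-model: P₀ = D₀[(1+g_L) + H(g_S−g_L)]/(r−g_L), with H = 10/2 = 5.
P₀ = 6.83 × [(1+0.045) + 5×(0.155−0.045)] / (0.127−0.045)
   = 6.83 × 1.5950 / 0.082 = 132.8518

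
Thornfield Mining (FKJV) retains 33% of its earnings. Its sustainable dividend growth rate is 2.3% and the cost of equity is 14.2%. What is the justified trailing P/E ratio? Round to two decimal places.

Payout ratio b = 1 − 0.33 = 0.67.
Justified trailing P/E = b(1+g)/(r−g) = 0.67×(1+0.023)/(0.142−0.023) = 5.7597

5.76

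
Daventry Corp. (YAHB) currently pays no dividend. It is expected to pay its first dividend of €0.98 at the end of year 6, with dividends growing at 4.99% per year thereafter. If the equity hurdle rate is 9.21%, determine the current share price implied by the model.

Deferred-dividend DDM. At t=5 the remaining stream is a growing perpetuity with first payment D_6 = 0.98.
V_5 = D_6/(r−g) = 0.98/(0.0921−0.0499) = 23.2227
P₀ = V_5/(1+r)^5 = 23.2227/(1+0.0921)^5 = 14.9486

€14.95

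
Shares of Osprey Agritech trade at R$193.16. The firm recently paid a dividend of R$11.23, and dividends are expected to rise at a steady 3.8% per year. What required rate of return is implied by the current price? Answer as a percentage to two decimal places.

9.83%

Rearranging the constant-growth DDM: r = D₁/P₀ + g.
D₁ = 11.23 × (1 + 0.038) = 11.6567.
r = 11.6567 / 193.16 + 0.038 = 0.06035 + 0.038 = 0.09835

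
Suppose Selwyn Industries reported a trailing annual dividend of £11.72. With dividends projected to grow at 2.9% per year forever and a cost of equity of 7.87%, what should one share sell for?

Gordon growth model: P₀ = D₁/(r − g). D₁ = 11.72 × (1 + 0.029) = 12.0599.
P₀ = 12.0599 / (0.0787 − 0.029) = 12.0599 / 0.0497 = 242.6535

£242.65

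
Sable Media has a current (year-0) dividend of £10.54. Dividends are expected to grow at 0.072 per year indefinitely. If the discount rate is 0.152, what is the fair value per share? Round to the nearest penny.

Gordon growth model: P₀ = D₁/(r − g). D₁ = 10.54 × (1 + 0.072) = 11.2989.
P₀ = 11.2989 / (0.152 − 0.072) = 11.2989 / 0.08 = 141.2360

£141.24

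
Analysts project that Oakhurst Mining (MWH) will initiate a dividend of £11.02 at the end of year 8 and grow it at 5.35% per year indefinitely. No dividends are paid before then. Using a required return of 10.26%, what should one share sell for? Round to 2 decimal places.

£113.29

Deferred-dividend DDM. At t=7 the remaining stream is a growing perpetuity with first payment D_8 = 11.02.
V_7 = D_8/(r−g) = 11.02/(0.1026−0.0535) = 224.4399
P₀ = V_7/(1+r)^7 = 224.4399/(1+0.1026)^7 = 113.2855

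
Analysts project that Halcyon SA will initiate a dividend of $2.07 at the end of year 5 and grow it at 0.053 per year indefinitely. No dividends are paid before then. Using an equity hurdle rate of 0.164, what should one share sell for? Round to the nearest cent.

$10.16

Deferred-dividend DDM. At t=4 the remaining stream is a growing perpetuity with first payment D_5 = 2.07.
V_4 = D_5/(r−g) = 2.07/(0.164−0.053) = 18.6486
P₀ = V_4/(1+r)^4 = 18.6486/(1+0.164)^4 = 10.1586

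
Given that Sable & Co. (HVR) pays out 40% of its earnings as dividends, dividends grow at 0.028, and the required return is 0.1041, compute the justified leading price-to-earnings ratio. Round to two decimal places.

Justified leading P/E = b/(r−g) = 0.40/(0.1041−0.028) = 5.2562

5.26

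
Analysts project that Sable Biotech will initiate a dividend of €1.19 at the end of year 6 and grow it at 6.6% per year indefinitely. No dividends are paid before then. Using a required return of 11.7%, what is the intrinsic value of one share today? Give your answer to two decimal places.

€13.42

Deferred-dividend DDM. At t=5 the remaining stream is a growing perpetuity with first payment D_6 = 1.19.
V_5 = D_6/(r−g) = 1.19/(0.117−0.066) = 23.3333
P₀ = V_5/(1+r)^5 = 23.3333/(1+0.117)^5 = 13.4187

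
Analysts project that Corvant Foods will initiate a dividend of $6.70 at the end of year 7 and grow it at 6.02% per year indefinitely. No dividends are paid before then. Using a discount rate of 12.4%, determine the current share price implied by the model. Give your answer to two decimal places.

Deferred-dividend DDM. At t=6 the remaining stream is a growing perpetuity with first payment D_7 = 6.70.
V_6 = D_7/(r−g) = 6.70/(0.124−0.0602) = 105.0157
P₀ = V_6/(1+r)^6 = 105.0157/(1+0.124)^6 = 52.0782

$52.08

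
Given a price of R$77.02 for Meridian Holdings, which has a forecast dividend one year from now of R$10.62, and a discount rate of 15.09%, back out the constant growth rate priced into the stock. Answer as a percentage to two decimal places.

1.30%

From P₀ = D₁/(r − g), the implied growth is g = r − D₁/P₀.
g = 0.1509 − 10.62/77.02 = 0.1509 − 0.13789 = 0.01301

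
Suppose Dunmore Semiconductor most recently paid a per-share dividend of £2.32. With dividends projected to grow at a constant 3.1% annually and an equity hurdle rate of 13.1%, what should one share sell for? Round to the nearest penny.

£23.92

Gordon growth model: P₀ = D₁/(r − g). D₁ = 2.32 × (1 + 0.031) = 2.3919.
P₀ = 2.3919 / (0.131 − 0.031) = 2.3919 / 0.1 = 23.9192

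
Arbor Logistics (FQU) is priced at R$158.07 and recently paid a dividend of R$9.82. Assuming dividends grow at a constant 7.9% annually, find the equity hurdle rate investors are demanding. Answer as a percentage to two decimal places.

Rearranging the constant-growth DDM: r = D₁/P₀ + g.
D₁ = 9.82 × (1 + 0.079) = 10.5958.
r = 10.5958 / 158.07 + 0.079 = 0.06703 + 0.079 = 0.14603

14.60%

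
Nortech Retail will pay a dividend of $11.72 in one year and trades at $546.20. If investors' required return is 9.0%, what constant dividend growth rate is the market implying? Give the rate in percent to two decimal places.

6.85%

From P₀ = D₁/(r − g), the implied growth is g = r − D₁/P₀.
g = 0.09 − 11.72/546.20 = 0.09 − 0.02146 = 0.06854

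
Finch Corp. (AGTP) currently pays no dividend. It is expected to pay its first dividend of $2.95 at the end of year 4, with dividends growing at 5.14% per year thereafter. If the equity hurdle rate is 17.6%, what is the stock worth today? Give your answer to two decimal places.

$14.56

Deferred-dividend DDM. At t=3 the remaining stream is a growing perpetuity with first payment D_4 = 2.95.
V_3 = D_4/(r−g) = 2.95/(0.176−0.0514) = 23.6758
P₀ = V_3/(1+r)^3 = 23.6758/(1+0.176)^3 = 14.5573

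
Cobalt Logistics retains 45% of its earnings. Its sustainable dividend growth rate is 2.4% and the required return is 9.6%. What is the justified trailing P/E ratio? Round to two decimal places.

Payout ratio b = 1 − 0.45 = 0.55.
Justified trailing P/E = b(1+g)/(r−g) = 0.55×(1+0.024)/(0.096−0.024) = 7.8222

7.82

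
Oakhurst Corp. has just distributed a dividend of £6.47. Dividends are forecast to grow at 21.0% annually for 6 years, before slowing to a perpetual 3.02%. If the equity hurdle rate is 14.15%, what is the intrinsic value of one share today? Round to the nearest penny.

Two-stage DDM. Project D₁…D_6 at 0.21, terminal growth 0.0302, discount at r = 0.1415.
D_1 = 7.8287
D_2 = 9.4727
D_3 = 11.4620
D_4 = 13.8690
D_5 = 16.7815
D_6 = 20.3056
Terminal value at t=6: TV = D_7/(r−g) = 20.9189/(0.1415−0.0302) = 187.9502
P₀ = 7.8287/(1+0.1415)^1 + 9.4727/(1+0.1415)^2 + 11.4620/(1+0.1415)^3 + 13.8690/(1+0.1415)^4 + 16.7815/(1+0.1415)^5 + 20.3056/(1+0.1415)^6 + 187.9502/(1+0.1415)^6 = 132.7943

£132.79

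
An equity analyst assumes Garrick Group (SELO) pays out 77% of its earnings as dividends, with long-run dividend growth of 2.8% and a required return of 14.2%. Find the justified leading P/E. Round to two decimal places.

6.75

Justified leading P/E = b/(r−g) = 0.77/(0.142−0.028) = 6.7544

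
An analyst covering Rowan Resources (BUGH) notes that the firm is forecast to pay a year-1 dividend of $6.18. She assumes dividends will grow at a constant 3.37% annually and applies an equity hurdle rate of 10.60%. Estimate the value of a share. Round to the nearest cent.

$85.48

Gordon growth model: P₀ = D₁/(r − g), with D₁ = 6.18 given directly.
P₀ = 6.1800 / (0.106 − 0.0337) = 6.1800 / 0.0723 = 85.4772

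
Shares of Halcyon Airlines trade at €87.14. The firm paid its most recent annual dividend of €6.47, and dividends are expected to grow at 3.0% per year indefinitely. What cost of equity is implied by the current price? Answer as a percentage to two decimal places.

10.65%

Rearranging the constant-growth DDM: r = D₁/P₀ + g.
D₁ = 6.47 × (1 + 0.03) = 6.6641.
r = 6.6641 / 87.14 + 0.03 = 0.07648 + 0.03 = 0.10648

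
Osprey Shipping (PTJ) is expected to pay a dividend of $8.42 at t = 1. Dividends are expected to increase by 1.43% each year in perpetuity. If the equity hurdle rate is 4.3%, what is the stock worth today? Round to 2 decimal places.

$293.38

Gordon growth model: P₀ = D₁/(r − g), with D₁ = 8.42 given directly.
P₀ = 8.4200 / (0.043 − 0.0143) = 8.4200 / 0.0287 = 293.3798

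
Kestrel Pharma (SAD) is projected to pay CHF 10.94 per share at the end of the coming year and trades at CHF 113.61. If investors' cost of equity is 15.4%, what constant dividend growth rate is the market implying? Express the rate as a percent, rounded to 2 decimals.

From P₀ = D₁/(r − g), the implied growth is g = r − D₁/P₀.
g = 0.154 − 10.94/113.61 = 0.154 − 0.09629 = 0.05771

5.77%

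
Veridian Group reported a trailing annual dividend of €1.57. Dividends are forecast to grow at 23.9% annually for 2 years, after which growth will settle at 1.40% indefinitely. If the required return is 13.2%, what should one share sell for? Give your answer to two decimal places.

Two-stage DDM. Project D₁…D_2 at 0.239, terminal growth 0.014, discount at r = 0.132.
D_1 = 1.9452
D_2 = 2.4101
Terminal value at t=2: TV = D_3/(r−g) = 2.4439/(0.132−0.014) = 20.7109
P₀ = 1.9452/(1+0.132)^1 + 2.4101/(1+0.132)^2 + 20.7109/(1+0.132)^2 = 19.7616

€19.76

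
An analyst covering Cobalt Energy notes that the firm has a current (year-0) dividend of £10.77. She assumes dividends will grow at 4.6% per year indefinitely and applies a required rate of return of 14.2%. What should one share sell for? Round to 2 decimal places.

£117.35

Gordon growth model: P₀ = D₁/(r − g). D₁ = 10.77 × (1 + 0.046) = 11.2654.
P₀ = 11.2654 / (0.142 − 0.046) = 11.2654 / 0.096 = 117.3481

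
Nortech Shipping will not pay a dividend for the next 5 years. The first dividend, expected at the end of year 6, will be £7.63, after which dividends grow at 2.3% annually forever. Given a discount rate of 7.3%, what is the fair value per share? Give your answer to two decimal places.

£107.29

Deferred-dividend DDM. At t=5 the remaining stream is a growing perpetuity with first payment D_6 = 7.63.
V_5 = D_6/(r−g) = 7.63/(0.073−0.023) = 152.6000
P₀ = V_5/(1+r)^5 = 152.6000/(1+0.073)^5 = 107.2892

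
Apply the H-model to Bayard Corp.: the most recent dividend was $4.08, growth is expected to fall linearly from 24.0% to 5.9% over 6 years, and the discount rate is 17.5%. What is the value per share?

H-model: P₀ = D₀[(1+g_L) + H(g_S−g_L)]/(r−g_L), with H = 6/2 = 3.
P₀ = 4.08 × [(1+0.059) + 3×(0.24−0.059)] / (0.175−0.059)
   = 4.08 × 1.6020 / 0.116 = 56.3462

$56.35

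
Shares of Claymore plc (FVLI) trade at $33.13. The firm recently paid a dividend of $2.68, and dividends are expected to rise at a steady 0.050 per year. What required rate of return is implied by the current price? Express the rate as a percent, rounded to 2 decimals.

Rearranging the constant-growth DDM: r = D₁/P₀ + g.
D₁ = 2.68 × (1 + 0.05) = 2.8140.
r = 2.8140 / 33.13 + 0.05 = 0.08494 + 0.05 = 0.13494

13.49%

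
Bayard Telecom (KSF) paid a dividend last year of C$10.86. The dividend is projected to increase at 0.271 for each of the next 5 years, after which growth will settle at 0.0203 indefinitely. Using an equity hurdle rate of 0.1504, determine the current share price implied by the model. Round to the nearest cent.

Two-stage DDM. Project D₁…D_5 at 0.271, terminal growth 0.0203, discount at r = 0.1504.
D_1 = 13.8031
D_2 = 17.5437
D_3 = 22.2980
D_4 = 28.3408
D_5 = 36.0212
Terminal value at t=5: TV = D_6/(r−g) = 36.7524/(0.1504−0.0203) = 282.4933
P₀ = 13.8031/(1+0.1504)^1 + 17.5437/(1+0.1504)^2 + 22.2980/(1+0.1504)^3 + 28.3408/(1+0.1504)^4 + 36.0212/(1+0.1504)^5 + 282.4933/(1+0.1504)^5 = 214.1651

C$214.17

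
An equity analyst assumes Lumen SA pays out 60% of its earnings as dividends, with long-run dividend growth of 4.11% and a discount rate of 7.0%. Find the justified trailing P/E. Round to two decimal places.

21.61

Justified trailing P/E = b(1+g)/(r−g) = 0.60×(1+0.0411)/(0.07−0.0411) = 21.6145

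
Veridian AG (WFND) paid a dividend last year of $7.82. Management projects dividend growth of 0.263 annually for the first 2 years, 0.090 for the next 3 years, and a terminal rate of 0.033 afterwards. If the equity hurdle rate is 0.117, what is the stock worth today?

Three-stage DDM. Project D₁…D_5; terminal Gordon value at t=5 with g = 0.033; discount at r = 0.117.
D_1 = 9.8767
D_2 = 12.4742
D_3 = 13.5969
D_4 = 14.8206
D_5 = 16.1545
TV_5 = 16.6876/(0.117−0.033) = 198.6616
P₀ = Σ Dₜ/(1+r)ᵗ + TV_5/(1+r)^5 = 161.6547

$161.65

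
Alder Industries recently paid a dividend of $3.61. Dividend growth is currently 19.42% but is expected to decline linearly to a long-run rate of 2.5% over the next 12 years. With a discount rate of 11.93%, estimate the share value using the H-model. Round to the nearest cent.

$78.10

H-model: P₀ = D₀[(1+g_L) + H(g_S−g_L)]/(r−g_L), with H = 12/2 = 6.
P₀ = 3.61 × [(1+0.025) + 6×(0.1942−0.025)] / (0.1193−0.025)
   = 3.61 × 2.0402 / 0.0943 = 78.1031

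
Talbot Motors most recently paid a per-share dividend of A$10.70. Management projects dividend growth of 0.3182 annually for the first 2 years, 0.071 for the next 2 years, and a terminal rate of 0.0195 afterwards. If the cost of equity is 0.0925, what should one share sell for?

Three-stage DDM. Project D₁…D_4; terminal Gordon value at t=4 with g = 0.0195; discount at r = 0.0925.
D_1 = 14.1047
D_2 = 18.5929
D_3 = 19.9130
D_4 = 21.3268
TV_4 = 21.7427/(0.0925−0.0195) = 297.8446
P₀ = Σ Dₜ/(1+r)ᵗ + TV_4/(1+r)^4 = 267.8059

A$267.81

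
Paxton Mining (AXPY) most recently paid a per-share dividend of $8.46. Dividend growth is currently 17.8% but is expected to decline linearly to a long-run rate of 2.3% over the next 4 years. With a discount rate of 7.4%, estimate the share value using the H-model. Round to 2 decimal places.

H-model: P₀ = D₀[(1+g_L) + H(g_S−g_L)]/(r−g_L), with H = 4/2 = 2.
P₀ = 8.46 × [(1+0.023) + 2×(0.178−0.023)] / (0.074−0.023)
   = 8.46 × 1.3330 / 0.051 = 221.1212

$221.12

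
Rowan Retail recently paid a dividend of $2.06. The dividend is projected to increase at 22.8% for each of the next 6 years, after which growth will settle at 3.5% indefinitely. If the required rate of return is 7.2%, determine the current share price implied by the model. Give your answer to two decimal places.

Two-stage DDM. Project D₁…D_6 at 0.228, terminal growth 0.035, discount at r = 0.072.
D_1 = 2.5297
D_2 = 3.1064
D_3 = 3.8147
D_4 = 4.6845
D_5 = 5.7525
D_6 = 7.0641
Terminal value at t=6: TV = D_7/(r−g) = 7.3114/(0.072−0.035) = 197.6041
P₀ = 2.5297/(1+0.072)^1 + 3.1064/(1+0.072)^2 + 3.8147/(1+0.072)^3 + 4.6845/(1+0.072)^4 + 5.7525/(1+0.072)^5 + 7.0641/(1+0.072)^6 + 197.6041/(1+0.072)^6 = 150.6296

$150.63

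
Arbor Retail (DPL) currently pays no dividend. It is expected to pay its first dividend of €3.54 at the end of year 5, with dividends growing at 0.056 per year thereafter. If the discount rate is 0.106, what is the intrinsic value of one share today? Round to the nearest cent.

Deferred-dividend DDM. At t=4 the remaining stream is a growing perpetuity with first payment D_5 = 3.54.
V_4 = D_5/(r−g) = 3.54/(0.106−0.056) = 70.8000
P₀ = V_4/(1+r)^4 = 70.8000/(1+0.106)^4 = 47.3165

€47.32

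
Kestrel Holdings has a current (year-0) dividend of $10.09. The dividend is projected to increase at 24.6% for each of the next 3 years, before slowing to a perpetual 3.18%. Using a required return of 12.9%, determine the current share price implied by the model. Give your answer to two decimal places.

Two-stage DDM. Project D₁…D_3 at 0.246, terminal growth 0.0318, discount at r = 0.129.
D_1 = 12.5721
D_2 = 15.6649
D_3 = 19.5184
Terminal value at t=3: TV = D_4/(r−g) = 20.1391/(0.129−0.0318) = 207.1927
P₀ = 12.5721/(1+0.129)^1 + 15.6649/(1+0.129)^2 + 19.5184/(1+0.129)^3 + 207.1927/(1+0.129)^3 = 180.9654

$180.97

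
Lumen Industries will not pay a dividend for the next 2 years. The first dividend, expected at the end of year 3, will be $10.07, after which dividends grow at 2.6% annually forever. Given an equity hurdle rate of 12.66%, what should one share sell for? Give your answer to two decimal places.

Deferred-dividend DDM. At t=2 the remaining stream is a growing perpetuity with first payment D_3 = 10.07.
V_2 = D_3/(r−g) = 10.07/(0.1266−0.026) = 100.0994
P₀ = V_2/(1+r)^2 = 100.0994/(1+0.1266)^2 = 78.8664

$78.87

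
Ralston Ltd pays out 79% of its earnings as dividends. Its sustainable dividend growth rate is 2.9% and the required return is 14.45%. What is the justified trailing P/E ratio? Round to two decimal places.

7.04

Justified trailing P/E = b(1+g)/(r−g) = 0.79×(1+0.029)/(0.1445−0.029) = 7.0382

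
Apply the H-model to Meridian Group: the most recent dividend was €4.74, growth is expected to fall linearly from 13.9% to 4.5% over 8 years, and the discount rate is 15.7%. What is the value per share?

€60.14

H-model: P₀ = D₀[(1+g_L) + H(g_S−g_L)]/(r−g_L), with H = 8/2 = 4.
P₀ = 4.74 × [(1+0.045) + 4×(0.139−0.045)] / (0.157−0.045)
   = 4.74 × 1.4210 / 0.112 = 60.1388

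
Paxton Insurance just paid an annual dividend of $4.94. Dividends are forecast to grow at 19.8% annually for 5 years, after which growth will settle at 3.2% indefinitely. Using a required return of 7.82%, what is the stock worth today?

Two-stage DDM. Project D₁…D_5 at 0.198, terminal growth 0.032, discount at r = 0.0782.
D_1 = 5.9181
D_2 = 7.0899
D_3 = 8.4937
D_4 = 10.1755
D_5 = 12.1902
Terminal value at t=5: TV = D_6/(r−g) = 12.5803/(0.0782−0.032) = 272.3007
P₀ = 5.9181/(1+0.0782)^1 + 7.0899/(1+0.0782)^2 + 8.4937/(1+0.0782)^3 + 10.1755/(1+0.0782)^4 + 12.1902/(1+0.0782)^5 + 272.3007/(1+0.0782)^5 = 221.1347

$221.13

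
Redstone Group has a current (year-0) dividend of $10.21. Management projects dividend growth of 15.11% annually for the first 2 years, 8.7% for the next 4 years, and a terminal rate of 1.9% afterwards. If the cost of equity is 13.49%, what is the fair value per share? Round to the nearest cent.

$136.34

Three-stage DDM. Project D₁…D_6; terminal Gordon value at t=6 with g = 0.019; discount at r = 0.1349.
D_1 = 11.7527
D_2 = 13.5286
D_3 = 14.7056
D_4 = 15.9849
D_5 = 17.3756
D_6 = 18.8873
TV_6 = 19.2462/(0.1349−0.019) = 166.0584
P₀ = Σ Dₜ/(1+r)ᵗ + TV_6/(1+r)^6 = 136.3404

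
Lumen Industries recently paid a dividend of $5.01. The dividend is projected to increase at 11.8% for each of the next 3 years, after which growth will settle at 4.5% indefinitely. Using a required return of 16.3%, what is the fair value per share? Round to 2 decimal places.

Two-stage DDM. Project D₁…D_3 at 0.118, terminal growth 0.045, discount at r = 0.163.
D_1 = 5.6012
D_2 = 6.2621
D_3 = 7.0010
Terminal value at t=3: TV = D_4/(r−g) = 7.3161/(0.163−0.045) = 62.0008
P₀ = 5.6012/(1+0.163)^1 + 6.2621/(1+0.163)^2 + 7.0010/(1+0.163)^3 + 62.0008/(1+0.163)^3 = 53.3113

$53.31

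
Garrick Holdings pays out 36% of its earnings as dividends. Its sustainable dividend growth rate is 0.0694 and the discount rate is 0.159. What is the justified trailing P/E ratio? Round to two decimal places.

4.30

Justified trailing P/E = b(1+g)/(r−g) = 0.36×(1+0.0694)/(0.159−0.0694) = 4.2967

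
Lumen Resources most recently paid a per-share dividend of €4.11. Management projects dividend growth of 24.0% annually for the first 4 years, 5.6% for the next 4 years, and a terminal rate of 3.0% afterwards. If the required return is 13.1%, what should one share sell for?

Three-stage DDM. Project D₁…D_8; terminal Gordon value at t=8 with g = 0.03; discount at r = 0.131.
D_1 = 5.0964
D_2 = 6.3195
D_3 = 7.8362
D_4 = 9.7169
D_5 = 10.2611
D_6 = 10.8357
D_7 = 11.4425
D_8 = 12.0833
TV_8 = 12.4458/(0.131−0.03) = 123.2254
P₀ = Σ Dₜ/(1+r)ᵗ + TV_8/(1+r)^8 = 86.8957

€86.90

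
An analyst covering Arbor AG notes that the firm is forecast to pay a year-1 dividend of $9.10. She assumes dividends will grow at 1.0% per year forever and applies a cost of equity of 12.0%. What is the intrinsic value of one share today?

$82.73

Gordon growth model: P₀ = D₁/(r − g), with D₁ = 9.10 given directly.
P₀ = 9.1000 / (0.12 − 0.01) = 9.1000 / 0.11 = 82.7273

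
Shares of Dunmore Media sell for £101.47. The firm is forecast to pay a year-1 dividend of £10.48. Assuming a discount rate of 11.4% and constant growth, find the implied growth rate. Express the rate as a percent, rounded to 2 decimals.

From P₀ = D₁/(r − g), the implied growth is g = r − D₁/P₀.
g = 0.114 − 10.48/101.47 = 0.114 − 0.10328 = 0.01072

1.07%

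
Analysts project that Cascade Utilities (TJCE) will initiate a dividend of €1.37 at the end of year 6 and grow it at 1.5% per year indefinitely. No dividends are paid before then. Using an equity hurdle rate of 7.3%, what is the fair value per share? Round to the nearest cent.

Deferred-dividend DDM. At t=5 the remaining stream is a growing perpetuity with first payment D_6 = 1.37.
V_5 = D_6/(r−g) = 1.37/(0.073−0.015) = 23.6207
P₀ = V_5/(1+r)^5 = 23.6207/(1+0.073)^5 = 16.6071

€16.61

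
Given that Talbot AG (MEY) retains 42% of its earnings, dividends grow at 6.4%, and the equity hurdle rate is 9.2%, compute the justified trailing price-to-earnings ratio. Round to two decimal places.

Payout ratio b = 1 − 0.42 = 0.58.
Justified trailing P/E = b(1+g)/(r−g) = 0.58×(1+0.064)/(0.092−0.064) = 22.0400

22.04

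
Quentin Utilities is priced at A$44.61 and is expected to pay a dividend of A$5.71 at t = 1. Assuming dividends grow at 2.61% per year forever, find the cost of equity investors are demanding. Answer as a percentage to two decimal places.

15.41%

Rearranging the constant-growth DDM: r = D₁/P₀ + g.
r = 5.7100 / 44.61 + 0.0261 = 0.12800 + 0.0261 = 0.15410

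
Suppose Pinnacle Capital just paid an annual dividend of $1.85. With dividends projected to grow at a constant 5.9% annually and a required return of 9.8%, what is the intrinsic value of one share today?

Gordon growth model: P₀ = D₁/(r − g). D₁ = 1.85 × (1 + 0.059) = 1.9591.
P₀ = 1.9591 / (0.098 − 0.059) = 1.9591 / 0.039 = 50.2346

$50.23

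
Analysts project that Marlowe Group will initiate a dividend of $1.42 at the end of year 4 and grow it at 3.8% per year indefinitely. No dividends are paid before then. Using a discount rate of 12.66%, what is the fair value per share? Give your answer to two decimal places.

$11.21

Deferred-dividend DDM. At t=3 the remaining stream is a growing perpetuity with first payment D_4 = 1.42.
V_3 = D_4/(r−g) = 1.42/(0.1266−0.038) = 16.0271
P₀ = V_3/(1+r)^3 = 16.0271/(1+0.1266)^3 = 11.2084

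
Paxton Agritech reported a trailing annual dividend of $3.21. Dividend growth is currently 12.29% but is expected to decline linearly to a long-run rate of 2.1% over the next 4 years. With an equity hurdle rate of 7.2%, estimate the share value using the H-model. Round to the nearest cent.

$77.09

H-model: P₀ = D₀[(1+g_L) + H(g_S−g_L)]/(r−g_L), with H = 4/2 = 2.
P₀ = 3.21 × [(1+0.021) + 2×(0.1229−0.021)] / (0.072−0.021)
   = 3.21 × 1.2248 / 0.051 = 77.0904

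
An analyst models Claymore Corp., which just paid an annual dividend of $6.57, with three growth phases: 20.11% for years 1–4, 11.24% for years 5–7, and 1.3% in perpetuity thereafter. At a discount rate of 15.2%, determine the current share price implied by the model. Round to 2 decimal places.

Three-stage DDM. Project D₁…D_7; terminal Gordon value at t=7 with g = 0.013; discount at r = 0.152.
D_1 = 7.8912
D_2 = 9.4782
D_3 = 11.3842
D_4 = 13.6736
D_5 = 15.2105
D_6 = 16.9201
D_7 = 18.8220
TV_7 = 19.0667/(0.152−0.013) = 137.1702
P₀ = Σ Dₜ/(1+r)ᵗ + TV_7/(1+r)^7 = 101.8724

$101.87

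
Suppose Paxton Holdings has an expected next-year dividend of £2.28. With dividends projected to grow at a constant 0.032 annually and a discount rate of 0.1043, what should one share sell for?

£31.54

Gordon growth model: P₀ = D₁/(r − g), with D₁ = 2.28 given directly.
P₀ = 2.2800 / (0.1043 − 0.032) = 2.2800 / 0.0723 = 31.5353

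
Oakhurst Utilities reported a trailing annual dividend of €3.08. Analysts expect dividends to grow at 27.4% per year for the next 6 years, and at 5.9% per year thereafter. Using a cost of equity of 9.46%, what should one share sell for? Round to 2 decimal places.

Two-stage DDM. Project D₁…D_6 at 0.274, terminal growth 0.059, discount at r = 0.0946.
D_1 = 3.9239
D_2 = 4.9991
D_3 = 6.3688
D_4 = 8.1139
D_5 = 10.3371
D_6 = 13.1694
Terminal value at t=6: TV = D_7/(r−g) = 13.9464/(0.0946−0.059) = 391.7538
P₀ = 3.9239/(1+0.0946)^1 + 4.9991/(1+0.0946)^2 + 6.3688/(1+0.0946)^3 + 8.1139/(1+0.0946)^4 + 10.3371/(1+0.0946)^5 + 13.1694/(1+0.0946)^6 + 391.7538/(1+0.0946)^6 = 260.2620

€260.26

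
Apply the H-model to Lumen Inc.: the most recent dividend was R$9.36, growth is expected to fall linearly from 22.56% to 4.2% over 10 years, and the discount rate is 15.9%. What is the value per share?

H-model: P₀ = D₀[(1+g_L) + H(g_S−g_L)]/(r−g_L), with H = 10/2 = 5.
P₀ = 9.36 × [(1+0.042) + 5×(0.2256−0.042)] / (0.159−0.042)
   = 9.36 × 1.9600 / 0.117 = 156.8000

R$156.80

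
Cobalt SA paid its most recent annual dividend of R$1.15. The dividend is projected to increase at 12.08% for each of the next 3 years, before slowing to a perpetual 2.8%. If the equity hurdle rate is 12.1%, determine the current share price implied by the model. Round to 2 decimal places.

R$16.15

Two-stage DDM. Project D₁…D_3 at 0.1208, terminal growth 0.028, discount at r = 0.121.
D_1 = 1.2889
D_2 = 1.4446
D_3 = 1.6191
Terminal value at t=3: TV = D_4/(r−g) = 1.6645/(0.121−0.028) = 17.8975
P₀ = 1.2889/(1+0.121)^1 + 1.4446/(1+0.121)^2 + 1.6191/(1+0.121)^3 + 17.8975/(1+0.121)^3 = 16.1538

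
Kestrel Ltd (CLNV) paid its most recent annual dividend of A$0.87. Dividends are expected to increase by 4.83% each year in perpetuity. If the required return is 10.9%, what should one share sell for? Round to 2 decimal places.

A$15.03

Gordon growth model: P₀ = D₁/(r − g). D₁ = 0.87 × (1 + 0.0483) = 0.9120.
P₀ = 0.9120 / (0.109 − 0.0483) = 0.9120 / 0.0607 = 15.0251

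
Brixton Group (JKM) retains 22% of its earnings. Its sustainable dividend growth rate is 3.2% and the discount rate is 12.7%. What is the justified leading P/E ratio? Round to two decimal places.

Payout ratio b = 1 − 0.22 = 0.78.
Justified leading P/E = b/(r−g) = 0.78/(0.127−0.032) = 8.2105

8.21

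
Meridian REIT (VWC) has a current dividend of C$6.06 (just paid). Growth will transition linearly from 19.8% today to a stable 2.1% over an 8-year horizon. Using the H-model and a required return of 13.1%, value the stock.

H-model: P₀ = D₀[(1+g_L) + H(g_S−g_L)]/(r−g_L), with H = 8/2 = 4.
P₀ = 6.06 × [(1+0.021) + 4×(0.198−0.021)] / (0.131−0.021)
   = 6.06 × 1.7290 / 0.11 = 95.2522

C$95.25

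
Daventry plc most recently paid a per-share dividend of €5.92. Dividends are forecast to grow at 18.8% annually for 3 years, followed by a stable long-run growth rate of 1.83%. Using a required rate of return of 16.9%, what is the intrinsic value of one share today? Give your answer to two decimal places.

€60.33

Two-stage DDM. Project D₁…D_3 at 0.188, terminal growth 0.0183, discount at r = 0.169.
D_1 = 7.0330
D_2 = 8.3552
D_3 = 9.9259
Terminal value at t=3: TV = D_4/(r−g) = 10.1076/(0.169−0.0183) = 67.0708
P₀ = 7.0330/(1+0.169)^1 + 8.3552/(1+0.169)^2 + 9.9259/(1+0.169)^3 + 67.0708/(1+0.169)^3 = 60.3282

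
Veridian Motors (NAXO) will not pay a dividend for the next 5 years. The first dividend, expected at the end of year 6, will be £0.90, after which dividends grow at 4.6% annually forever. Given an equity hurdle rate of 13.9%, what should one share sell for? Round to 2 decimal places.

£5.05

Deferred-dividend DDM. At t=5 the remaining stream is a growing perpetuity with first payment D_6 = 0.90.
V_5 = D_6/(r−g) = 0.90/(0.139−0.046) = 9.6774
P₀ = V_5/(1+r)^5 = 9.6774/(1+0.139)^5 = 5.0483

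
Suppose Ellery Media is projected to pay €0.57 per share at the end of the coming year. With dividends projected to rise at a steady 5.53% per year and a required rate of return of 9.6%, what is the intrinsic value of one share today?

Gordon growth model: P₀ = D₁/(r − g), with D₁ = 0.57 given directly.
P₀ = 0.5700 / (0.096 − 0.0553) = 0.5700 / 0.0407 = 14.0049

€14.00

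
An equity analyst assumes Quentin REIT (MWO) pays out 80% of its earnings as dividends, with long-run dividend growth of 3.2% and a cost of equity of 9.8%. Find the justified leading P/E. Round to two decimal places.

12.12

Justified leading P/E = b/(r−g) = 0.80/(0.098−0.032) = 12.1212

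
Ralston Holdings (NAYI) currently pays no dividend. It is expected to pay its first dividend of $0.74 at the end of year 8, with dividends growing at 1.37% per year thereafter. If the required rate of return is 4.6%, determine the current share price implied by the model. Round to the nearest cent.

Deferred-dividend DDM. At t=7 the remaining stream is a growing perpetuity with first payment D_8 = 0.74.
V_7 = D_8/(r−g) = 0.74/(0.046−0.0137) = 22.9102
P₀ = V_7/(1+r)^7 = 22.9102/(1+0.046)^7 = 16.7227

$16.72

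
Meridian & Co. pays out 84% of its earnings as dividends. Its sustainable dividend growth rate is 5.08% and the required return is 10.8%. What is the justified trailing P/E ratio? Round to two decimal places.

15.43

Justified trailing P/E = b(1+g)/(r−g) = 0.84×(1+0.0508)/(0.108−0.0508) = 15.4313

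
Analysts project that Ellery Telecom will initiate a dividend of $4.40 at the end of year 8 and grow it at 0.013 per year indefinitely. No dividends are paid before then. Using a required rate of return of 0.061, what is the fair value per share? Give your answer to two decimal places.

$60.56

Deferred-dividend DDM. At t=7 the remaining stream is a growing perpetuity with first payment D_8 = 4.40.
V_7 = D_8/(r−g) = 4.40/(0.061−0.013) = 91.6667
P₀ = V_7/(1+r)^7 = 91.6667/(1+0.061)^7 = 60.5625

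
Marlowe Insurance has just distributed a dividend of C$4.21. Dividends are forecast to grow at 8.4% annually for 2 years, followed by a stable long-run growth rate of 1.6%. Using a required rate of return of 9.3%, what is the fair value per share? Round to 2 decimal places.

Two-stage DDM. Project D₁…D_2 at 0.084, terminal growth 0.016, discount at r = 0.093.
D_1 = 4.5636
D_2 = 4.9470
Terminal value at t=2: TV = D_3/(r−g) = 5.0261/(0.093−0.016) = 65.2745
P₀ = 4.5636/(1+0.093)^1 + 4.9470/(1+0.093)^2 + 65.2745/(1+0.093)^2 = 62.9554

C$62.96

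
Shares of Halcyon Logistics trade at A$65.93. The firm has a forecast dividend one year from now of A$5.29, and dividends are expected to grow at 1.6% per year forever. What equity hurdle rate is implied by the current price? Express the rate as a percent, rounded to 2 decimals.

9.62%

Rearranging the constant-growth DDM: r = D₁/P₀ + g.
r = 5.2900 / 65.93 + 0.016 = 0.08024 + 0.016 = 0.09624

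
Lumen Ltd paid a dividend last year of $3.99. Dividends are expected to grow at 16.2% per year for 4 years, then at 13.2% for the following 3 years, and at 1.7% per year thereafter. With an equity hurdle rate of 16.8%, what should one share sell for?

$50.74

Three-stage DDM. Project D₁…D_7; terminal Gordon value at t=7 with g = 0.017; discount at r = 0.168.
D_1 = 4.6364
D_2 = 5.3875
D_3 = 6.2602
D_4 = 7.2744
D_5 = 8.2346
D_6 = 9.3216
D_7 = 10.5520
TV_7 = 10.7314/(0.168−0.017) = 71.0691
P₀ = Σ Dₜ/(1+r)ᵗ + TV_7/(1+r)^7 = 50.7391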